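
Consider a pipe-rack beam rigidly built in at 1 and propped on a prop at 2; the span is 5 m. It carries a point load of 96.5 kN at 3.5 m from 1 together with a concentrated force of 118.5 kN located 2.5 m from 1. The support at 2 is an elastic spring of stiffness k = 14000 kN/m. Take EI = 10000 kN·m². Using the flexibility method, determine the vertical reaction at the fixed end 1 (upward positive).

Take the reaction at 2 as the redundant and release it; the primary structure is a cantilever fixed at 1.
Primary-structure tip deflection at 2 by superposition:
  point load 96.5 at a = 3.5: Pa²(3L − a)/(6EI) = 2266/EI
  point load 118.5 at a = 2.5: Pa²(3L − a)/(6EI) = 1543/EI
  δ_0 = 3809/EI
Tip deflection under a unit load at 2: L³/(3EI) = 41.67/EI.
With EI = 10000 kN·m²: δ_0 = 0.38087 m and δ_{22} = 0.004167 m/kN.
Compatibility — the spring shortens by R_2/k under the reaction it provides: δ_0 − R_2·δ_{22} = R_2/k. With 1/k = 0.000071 m/kN, R_2 = δ_0 / (δ_{22} + 1/k) = 0.38087 / (0.004167 + 0.000071) = 89.87 kN.
Vertical equilibrium: R_1 = ΣP − R_2 = 215 − 89.87 = 125.1 kN.

R_1 = 125.1 kN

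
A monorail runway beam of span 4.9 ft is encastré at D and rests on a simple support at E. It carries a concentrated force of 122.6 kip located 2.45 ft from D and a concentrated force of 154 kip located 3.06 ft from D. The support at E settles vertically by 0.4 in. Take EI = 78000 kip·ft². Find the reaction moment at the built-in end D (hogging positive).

M_D = 559.2 kip·ft

Remove the prop at E; the released (primary) structure is a cantilever built in at D.
Primary-structure tip deflection at E by superposition:
  point load 122.6 at a = 2.45: Pa²(3L − a)/(6EI) = 1502/EI
  point load 154 at a = 3.06: Pa²(3L − a)/(6EI) = 2797/EI
  δ_0 = 4300/EI
Tip deflection under a unit load at E: L³/(3EI) = 39.22/EI.
With EI = 78000 kip·ft²: δ_0 = 0.055127 ft and δ_{EE} = 0.000503 ft/kip.
Compatibility — the beam at E must follow the support down by 0.03333 ft: δ_0 − R_E·δ_{EE} = 0.03333, so R_E = (0.055127 − 0.03333)/0.000503 = 43.35 kip.
Moment equilibrium about D: M_D = Σ(load moments about D) − R_E·L = 771.6 − 43.35×4.9 = 559.2 kip·ft.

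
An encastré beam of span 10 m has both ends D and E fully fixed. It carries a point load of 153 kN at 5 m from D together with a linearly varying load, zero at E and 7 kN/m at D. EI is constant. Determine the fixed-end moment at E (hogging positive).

M_E = 214.6 kN·m

Take the two fixed-end moments M_D, M_E as redundants; the released structure is the simple span DE.
Simple-span end rotations at D and E under the given loads:
  at D: point load 153 at a = 5: Pab(L + b)/(6LEI) = 956.2/EI
  at E: point load 153 at a = 5: Pab(L + a)/(6LEI) = 956.2/EI
  at D: triangular load, peak 7: w₀L³/(45EI) = 155.6/EI
  at E: triangular load, peak 7: 7w₀L³/(360EI) = 136.1/EI
  θ_D0 = 1112/EI,  θ_E0 = 1092/EI
Flexibility coefficients: a unit moment at one end gives L/(3EI) there and L/(6EI) at the far end, so f₁₁ = f₂₂ = 3.333/EI and f₁₂ = f₂₁ = 1.667/EI.
Compatibility — zero rotation at each built-in end:
  3.333 M_D + 1.667 M_E = 1112
  1.667 M_D + 3.333 M_E = 1092
Solving the pair gives M_D = 226.2 kN·m and M_E = 214.6 kN·m (hogging).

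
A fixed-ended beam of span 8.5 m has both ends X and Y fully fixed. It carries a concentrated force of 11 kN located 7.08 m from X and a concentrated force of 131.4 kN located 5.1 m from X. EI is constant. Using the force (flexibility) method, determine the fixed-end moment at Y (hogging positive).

M_Y = 171.7 kN·m

Take the two fixed-end moments M_X, M_Y as redundants; the released structure is the simple span XY.
Simple-span end rotations at X and Y under the given loads:
  at X: point load 11 at a = 7.08: Pab(L + b)/(6LEI) = 21.51/EI
  at Y: point load 11 at a = 7.08: Pab(L + a)/(6LEI) = 33.78/EI
  at X: point load 131.4 at a = 5.1: Pab(L + b)/(6LEI) = 531.6/EI
  at Y: point load 131.4 at a = 5.1: Pab(L + a)/(6LEI) = 607.6/EI
  θ_X0 = 553.2/EI,  θ_Y0 = 641.4/EI
Flexibility coefficients: a unit moment at one end gives L/(3EI) there and L/(6EI) at the far end, so f₁₁ = f₂₂ = 2.833/EI and f₁₂ = f₂₁ = 1.417/EI.
Compatibility — zero rotation at each built-in end:
  2.833 M_X + 1.417 M_Y = 553.2
  1.417 M_X + 2.833 M_Y = 641.4
Solving the pair gives M_X = 109.4 kN·m and M_Y = 171.7 kN·m (hogging).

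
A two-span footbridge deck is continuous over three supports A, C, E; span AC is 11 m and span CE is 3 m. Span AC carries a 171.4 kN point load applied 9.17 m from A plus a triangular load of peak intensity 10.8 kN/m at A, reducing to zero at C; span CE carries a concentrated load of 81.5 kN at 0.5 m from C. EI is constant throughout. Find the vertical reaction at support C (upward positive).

R_C = 338.8 kN

Take M_C as the redundant. Released structure: two simple spans AC and CE with a hinge at C.
Discontinuity in slope at C on the released structure — sum the simple-span end rotations:
  span AC: point load 171.4 at a = 9.17: Pab(L + a)/(6LEI) = 879/EI
  span AC: triangular load, peak 10.8: 7w₀L³/(360EI) = 279.5/EI
  span CE: point load 81.5 at a = 0.5: Pab(L + b)/(6LEI) = 31.13/EI
  relative rotation θ_0 = (1159 + 31.13)/EI = 1190/EI
A unit hogging moment at C produces rotation L₁/(3EI) + L₂/(3EI) = 4.667/EI.
Slope continuity at C: θ_0 = M_C·4.667/EI, so M_C = 1190/4.667 = 254.9 kN·m (hogging).
Span AC, ΣM about A with M_C applied at C: R_C^{AC}·11 = 1790 + 254.9, so R_C^{AC} = 185.9 kN and R_A = 230.8 − 185.9 = 44.94 kN.
Span CE, ΣM about E: R_C^{CE}·3 = 203.8 + 254.9, so R_C^{CE} = 152.9 kN and R_E = 81.5 − 152.9 = -71.39 kN.
R_C = 185.9 + 152.9 = 338.8 kN.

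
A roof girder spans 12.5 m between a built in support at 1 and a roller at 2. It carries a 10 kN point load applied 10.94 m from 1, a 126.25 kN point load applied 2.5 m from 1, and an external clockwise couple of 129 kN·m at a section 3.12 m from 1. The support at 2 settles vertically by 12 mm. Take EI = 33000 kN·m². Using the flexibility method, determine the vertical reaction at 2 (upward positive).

Take the reaction at 2 as the redundant and release it; the primary structure is a cantilever fixed at 1.
Deflection at 2 on the released cantilever, summing each load's contribution:
  point load 10 at a = 10.94: Pa²(3L − a)/(6EI) = 5298/EI
  point load 126.25 at a = 2.5: Pa²(3L − a)/(6EI) = 4603/EI
  clockwise couple 129 at a = 3.12: M₀a(2L − a)/(2EI) = 4403/EI
  δ_0 = 14304/EI
Flexibility coefficient — unit upward force at 2: δ_{22} = L³/(3EI) = 651/EI.
With EI = 33000 kN·m²: δ_0 = 0.43345 m and δ_{22} = 0.019729 m/kN.
Compatibility — the beam at 2 must follow the support down by 0.012 m: δ_0 − R_2·δ_{22} = 0.012, so R_2 = (0.43345 − 0.012)/0.019729 = 21.36 kN.

R_2 = 21.36 kN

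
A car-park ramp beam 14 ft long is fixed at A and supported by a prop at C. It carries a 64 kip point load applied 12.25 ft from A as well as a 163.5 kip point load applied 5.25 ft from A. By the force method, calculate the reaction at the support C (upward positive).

Remove the prop at C; the released (primary) structure is a cantilever built in at A.
Free-end deflection of the primary structure under the applied loading (downward +):
  point load 64 at a = 12.25: Pa²(3L − a)/(6EI) = 47620/EI
  point load 163.5 at a = 5.25: Pa²(3L − a)/(6EI) = 27602/EI
  δ_0 = 75222/EI
Tip deflection under a unit load at C: L³/(3EI) = 914.7/EI.
The prop prevents deflection at C: R_C = δ_0/δ_{CC} = 75222/914.7 = 82.24 kip.

R_C = 82.24 kip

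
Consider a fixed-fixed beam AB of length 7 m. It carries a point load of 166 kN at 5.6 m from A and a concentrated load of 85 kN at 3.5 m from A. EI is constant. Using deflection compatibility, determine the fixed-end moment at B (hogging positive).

Take the two fixed-end moments M_A, M_B as redundants; the released structure is the simple span AB.
End rotations of the released simple span under the applied load (×1/EI):
  at A: point load 166 at a = 5.6: Pab(L + b)/(6LEI) = 260.3/EI
  at B: point load 166 at a = 5.6: Pab(L + a)/(6LEI) = 390.4/EI
  at A: point load 85 at a = 3.5: Pab(L + b)/(6LEI) = 260.3/EI
  at B: point load 85 at a = 3.5: Pab(L + a)/(6LEI) = 260.3/EI
  θ_A0 = 520.6/EI,  θ_B0 = 650.7/EI
Flexibility coefficients: a unit moment at one end gives L/(3EI) there and L/(6EI) at the far end, so f₁₁ = f₂₂ = 2.333/EI and f₁₂ = f₂₁ = 1.167/EI.
Compatibility — zero rotation at each built-in end:
  2.333 M_A + 1.167 M_B = 520.6
  1.167 M_A + 2.333 M_B = 650.7
Solving the pair gives M_A = 111.6 kN·m and M_B = 223.1 kN·m (hogging).

M_B = 223.1 kN·m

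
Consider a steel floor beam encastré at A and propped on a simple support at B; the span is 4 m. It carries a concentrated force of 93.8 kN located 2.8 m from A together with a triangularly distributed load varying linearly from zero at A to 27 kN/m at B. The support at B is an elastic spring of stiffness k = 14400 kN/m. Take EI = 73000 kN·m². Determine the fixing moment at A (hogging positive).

Choose R_B as the redundant. The primary structure is the cantilever fixed at A.
Downward deflection at the released point B due to the loads:
  point load 93.8 at a = 2.8: Pa²(3L − a)/(6EI) = 1128/EI
  triangular load, peak 27 at the free end: 11w₀L⁴/(120EI) = 633.6/EI
  δ_0 = 1761/EI
Tip deflection under a unit load at B: L³/(3EI) = 21.33/EI.
With EI = 73000 kN·m²: δ_0 = 0.024126 m and δ_{BB} = 0.000292 m/kN.
Compatibility — the spring shortens by R_B/k under the reaction it provides: δ_0 − R_B·δ_{BB} = R_B/k. With 1/k = 0.000069 m/kN, R_B = δ_0 / (δ_{BB} + 1/k) = 0.024126 / (0.000292 + 0.000069) = 66.71 kN.
Moment equilibrium about A: M_A = Σ(load moments about A) − R_B·L = 406.6 − 66.71×4 = 139.8 kN·m.

M_A = 139.8 kN·m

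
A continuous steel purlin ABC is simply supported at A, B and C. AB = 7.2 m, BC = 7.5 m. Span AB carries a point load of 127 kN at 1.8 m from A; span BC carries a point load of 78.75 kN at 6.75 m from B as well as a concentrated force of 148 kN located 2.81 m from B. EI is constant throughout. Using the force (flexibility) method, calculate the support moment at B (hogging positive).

Release continuity at B by inserting a hinge; the redundant is the internal moment M_B. The primary structure is two simply-supported spans AB and BC.
Rotations at B on the released spans (each span's end-slope, ×1/EI):
  span AB: point load 127 at a = 1.8: Pab(L + a)/(6LEI) = 257.2/EI
  span BC: point load 78.75 at a = 6.75: Pab(L + b)/(6LEI) = 73.09/EI
  span BC: point load 148 at a = 2.81: Pab(L + b)/(6LEI) = 528.4/EI
  relative rotation θ_0 = (257.2 + 601.5)/EI = 858.6/EI
A unit hogging moment at B produces rotation L₁/(3EI) + L₂/(3EI) = 4.9/EI.
Slope continuity at B: θ_0 = M_B·4.9/EI, so M_B = 858.6/4.9 = 175.2 kN·m (hogging).

M_B = 175.2 kN·m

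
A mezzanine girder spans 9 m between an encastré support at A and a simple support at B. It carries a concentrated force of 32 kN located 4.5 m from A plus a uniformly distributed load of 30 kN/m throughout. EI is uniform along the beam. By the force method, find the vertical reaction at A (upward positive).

R_A = 190.8 kN

Choose R_B as the redundant. The primary structure is the cantilever fixed at A.
Primary-structure tip deflection at B by superposition:
  point load 32 at a = 4.5: Pa²(3L − a)/(6EI) = 2430/EI
  UDL 30: wL⁴/(8EI) = 24604/EI
  δ_0 = 27034/EI
Flexibility coefficient — unit upward force at B: δ_{BB} = L³/(3EI) = 243/EI.
The prop prevents deflection at B: R_B = δ_0/δ_{BB} = 27034/243 = 111.2 kN.
Vertical equilibrium: R_A = ΣP − R_B = 302 − 111.2 = 190.8 kN.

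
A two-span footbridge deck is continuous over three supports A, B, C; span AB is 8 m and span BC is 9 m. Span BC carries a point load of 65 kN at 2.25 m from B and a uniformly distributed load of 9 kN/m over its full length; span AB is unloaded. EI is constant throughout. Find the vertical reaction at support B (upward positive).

R_B = 112.6 kN

Take M_B as the redundant. Released structure: two simple spans AB and BC with a hinge at B.
Discontinuity in slope at B on the released structure — sum the simple-span end rotations:
  span BC: point load 65 at a = 2.25: Pab(L + b)/(6LEI) = 287.9/EI
  span BC: UDL 9: wL³/(24EI) = 273.4/EI
  relative rotation θ_0 = (0 + 561.3)/EI = 561.3/EI
A unit hogging moment at B produces rotation L₁/(3EI) + L₂/(3EI) = 5.667/EI.
Slope continuity at B: θ_0 = M_B·5.667/EI, so M_B = 561.3/5.667 = 99.05 kN·m (hogging).
Span AB, ΣM about A with M_B applied at B: R_B^{AB}·8 = 0 + 99.05, so R_B^{AB} = 12.38 kN and R_A = 0 − 12.38 = -12.38 kN.
Span BC, ΣM about C: R_B^{BC}·9 = 803.2 + 99.05, so R_B^{BC} = 100.3 kN and R_C = 146 − 100.3 = 45.74 kN.
R_B = 12.38 + 100.3 = 112.6 kN.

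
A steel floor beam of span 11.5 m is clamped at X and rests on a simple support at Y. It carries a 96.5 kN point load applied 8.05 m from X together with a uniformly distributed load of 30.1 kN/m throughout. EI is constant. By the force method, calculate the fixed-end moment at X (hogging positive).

Take the reaction at Y as the redundant and release it; the primary structure is a cantilever fixed at X.
Free-end deflection of the primary structure under the applied loading (downward +):
  point load 96.5 at a = 8.05: Pa²(3L − a)/(6EI) = 27567/EI
  UDL 30.1: wL⁴/(8EI) = 65806/EI
  δ_0 = 93374/EI
Tip deflection under a unit load at Y: L³/(3EI) = 507/EI.
Compatibility at Y: δ_0 − R_Y·δ_{YY} = 0, so R_Y = 93374/507 = 184.2 kN.
Moment equilibrium about X: M_X = Σ(load moments about X) − R_Y·L = 2767 − 184.2×11.5 = 649.1 kN·m.

M_X = 649.1 kN·m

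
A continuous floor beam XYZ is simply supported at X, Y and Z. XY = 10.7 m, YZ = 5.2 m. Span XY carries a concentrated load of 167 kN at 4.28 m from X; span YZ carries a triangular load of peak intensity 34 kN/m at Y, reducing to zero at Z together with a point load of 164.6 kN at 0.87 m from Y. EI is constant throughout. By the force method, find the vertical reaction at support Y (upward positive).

R_Y = 336.5 kN

Take M_Y as the redundant. Released structure: two simple spans XY and YZ with a hinge at Y.
Discontinuity in slope at Y on the released structure — sum the simple-span end rotations:
  span XY: point load 167 at a = 4.28: Pab(L + a)/(6LEI) = 1071/EI
  span YZ: triangular load, peak 34: w₀L³/(45EI) = 106.2/EI
  span YZ: point load 164.6 at a = 0.87: Pab(L + b)/(6LEI) = 189.4/EI
  relative rotation θ_0 = (1071 + 295.6)/EI = 1366/EI
A unit hogging moment at Y produces rotation L₁/(3EI) + L₂/(3EI) = 5.3/EI.
Slope continuity at Y: θ_0 = M_Y·5.3/EI, so M_Y = 1366/5.3 = 257.8 kN·m (hogging).
Span XY, ΣM about X with M_Y applied at Y: R_Y^{XY}·10.7 = 714.8 + 257.8, so R_Y^{XY} = 90.89 kN and R_X = 167 − 90.89 = 76.11 kN.
Span YZ, ΣM about Z: R_Y^{YZ}·5.2 = 1019 + 257.8, so R_Y^{YZ} = 245.6 kN and R_Z = 253 − 245.6 = 7.428 kN.
R_Y = 90.89 + 245.6 = 336.5 kN.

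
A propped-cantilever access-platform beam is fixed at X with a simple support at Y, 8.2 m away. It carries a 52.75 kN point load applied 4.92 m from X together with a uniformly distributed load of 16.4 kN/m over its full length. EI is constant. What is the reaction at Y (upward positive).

Choose R_Y as the redundant. The primary structure is the cantilever fixed at X.
Free-end deflection of the primary structure under the applied loading (downward +):
  point load 52.75 at a = 4.92: Pa²(3L − a)/(6EI) = 4188/EI
  UDL 16.4: wL⁴/(8EI) = 9268/EI
  δ_0 = 13457/EI
Flexibility coefficient — unit upward force at Y: δ_{YY} = L³/(3EI) = 183.8/EI.
The prop prevents deflection at Y: R_Y = δ_0/δ_{YY} = 13457/183.8 = 73.22 kN.

R_Y = 73.22 kN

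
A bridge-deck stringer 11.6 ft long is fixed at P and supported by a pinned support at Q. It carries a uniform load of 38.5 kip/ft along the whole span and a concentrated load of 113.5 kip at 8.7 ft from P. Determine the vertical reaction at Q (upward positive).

Remove the prop at Q; the released (primary) structure is a cantilever built in at P.
Deflection at Q on the released cantilever, summing each load's contribution:
  UDL 38.5: wL⁴/(8EI) = 87137/EI
  point load 113.5 at a = 8.7: Pa²(3L − a)/(6EI) = 37370/EI
  δ_0 = 124507/EI
Tip deflection under a unit load at Q: L³/(3EI) = 520.3/EI.
The prop prevents deflection at Q: R_Q = δ_0/δ_{QQ} = 124507/520.3 = 239.3 kip.

R_Q = 239.3 kip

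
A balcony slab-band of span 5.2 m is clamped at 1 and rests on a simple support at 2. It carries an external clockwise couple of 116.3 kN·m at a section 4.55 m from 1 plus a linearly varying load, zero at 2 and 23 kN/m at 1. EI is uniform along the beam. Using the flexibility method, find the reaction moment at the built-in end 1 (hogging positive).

Remove the prop at 2; the released (primary) structure is a cantilever built in at 1.
Deflection at 2 on the released cantilever, summing each load's contribution:
  clockwise couple 116.3 at a = 4.55: M₀a(2L − a)/(2EI) = 1548/EI
  triangular load, peak 23 at the fixed end: w₀L⁴/(30EI) = 560.6/EI
  δ_0 = 2108/EI
Tip deflection under a unit load at 2: L³/(3EI) = 46.87/EI.
Compatibility at 2: δ_0 − R_2·δ_{22} = 0, so R_2 = 2108/46.87 = 44.98 kN.
Moment equilibrium about 1: M_1 = Σ(load moments about 1) − R_2·L = 220 − 44.98×5.2 = -13.96 kN·m.

M_1 = -13.96 kN·m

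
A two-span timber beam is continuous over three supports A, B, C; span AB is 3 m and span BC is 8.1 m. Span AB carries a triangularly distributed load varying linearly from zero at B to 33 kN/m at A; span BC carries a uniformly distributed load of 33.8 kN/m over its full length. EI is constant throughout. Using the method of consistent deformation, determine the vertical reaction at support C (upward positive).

R_C = 111.3 kN

Release continuity at B by inserting a hinge; the redundant is the internal moment M_B. The primary structure is two simply-supported spans AB and BC.
Rotations at B on the released spans (each span's end-slope, ×1/EI):
  span AB: triangular load, peak 33: 7w₀L³/(360EI) = 17.32/EI
  span BC: UDL 33.8: wL³/(24EI) = 748.4/EI
  relative rotation θ_0 = (17.32 + 748.4)/EI = 765.8/EI
A unit hogging moment at B produces rotation L₁/(3EI) + L₂/(3EI) = 3.7/EI.
Compatibility: M_B·(L₁+L₂)/(3EI) = θ_0, giving M_B = 207 kN·m (hogging).
Span BC, ΣM about C: R_B^{BC}·8.1 = 1109 + 207, so R_B^{BC} = 162.4 kN and R_C = 273.8 − 162.4 = 111.3 kN.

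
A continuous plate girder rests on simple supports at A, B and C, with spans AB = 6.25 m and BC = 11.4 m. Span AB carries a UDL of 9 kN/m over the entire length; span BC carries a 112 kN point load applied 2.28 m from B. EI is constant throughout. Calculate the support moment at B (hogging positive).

M_B = 134.3 kN·m

Take M_B as the redundant. Released structure: two simple spans AB and BC with a hinge at B.
Discontinuity in slope at B on the released structure — sum the simple-span end rotations:
  span AB: UDL 9: wL³/(24EI) = 91.55/EI
  span BC: point load 112 at a = 2.28: Pab(L + b)/(6LEI) = 698.7/EI
  relative rotation θ_0 = (91.55 + 698.7)/EI = 790.2/EI
A unit hogging moment at B produces rotation L₁/(3EI) + L₂/(3EI) = 5.883/EI.
Compatibility: M_B·(L₁+L₂)/(3EI) = θ_0, giving M_B = 134.3 kN·m (hogging).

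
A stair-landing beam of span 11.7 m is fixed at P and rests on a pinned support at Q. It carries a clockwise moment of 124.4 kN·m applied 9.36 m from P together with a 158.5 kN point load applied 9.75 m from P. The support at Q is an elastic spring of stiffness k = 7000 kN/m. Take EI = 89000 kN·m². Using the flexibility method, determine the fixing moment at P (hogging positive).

Remove the prop at Q; the released (primary) structure is a cantilever built in at P.
Downward deflection at the released point Q due to the loads:
  clockwise couple 124.4 at a = 9.36: M₀a(2L − a)/(2EI) = 8174/EI
  point load 158.5 at a = 9.75: Pa²(3L − a)/(6EI) = 63660/EI
  δ_0 = 71834/EI
Flexibility coefficient — unit upward force at Q: δ_{QQ} = L³/(3EI) = 533.9/EI.
With EI = 89000 kN·m²: δ_0 = 0.80712 m and δ_{QQ} = 0.005999 m/kN.
Compatibility — the spring shortens by R_Q/k under the reaction it provides: δ_0 − R_Q·δ_{QQ} = R_Q/k. With 1/k = 0.000143 m/kN, R_Q = δ_0 / (δ_{QQ} + 1/k) = 0.80712 / (0.005999 + 0.000143) = 131.4 kN.
Moment equilibrium about P: M_P = Σ(load moments about P) − R_Q·L = 1670 − 131.4×11.7 = 132.1 kN·m.

M_P = 132.1 kN·m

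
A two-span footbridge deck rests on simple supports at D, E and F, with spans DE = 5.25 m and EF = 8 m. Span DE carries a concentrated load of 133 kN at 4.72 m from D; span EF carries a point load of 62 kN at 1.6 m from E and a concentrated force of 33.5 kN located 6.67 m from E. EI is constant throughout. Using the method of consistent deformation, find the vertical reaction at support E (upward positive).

R_E = 200 kN

Take M_E as the redundant. Released structure: two simple spans DE and EF with a hinge at E.
Discontinuity in slope at E on the released structure — sum the simple-span end rotations:
  span DE: point load 133 at a = 4.72: Pab(L + a)/(6LEI) = 105.3/EI
  span EF: point load 62 at a = 1.6: Pab(L + b)/(6LEI) = 190.5/EI
  span EF: point load 33.5 at a = 6.67: Pab(L + b)/(6LEI) = 57.76/EI
  relative rotation θ_0 = (105.3 + 248.2)/EI = 353.5/EI
A unit hogging moment at E produces rotation L₁/(3EI) + L₂/(3EI) = 4.417/EI.
Slope continuity at E: θ_0 = M_E·4.417/EI, so M_E = 353.5/4.417 = 80.05 kN·m (hogging).
Span DE, ΣM about D with M_E applied at E: R_E^{DE}·5.25 = 627.8 + 80.05, so R_E^{DE} = 134.8 kN and R_D = 133 − 134.8 = -1.82 kN.
Span EF, ΣM about F: R_E^{EF}·8 = 441.4 + 80.05, so R_E^{EF} = 65.18 kN and R_F = 95.5 − 65.18 = 30.32 kN.
R_E = 134.8 + 65.18 = 200 kN.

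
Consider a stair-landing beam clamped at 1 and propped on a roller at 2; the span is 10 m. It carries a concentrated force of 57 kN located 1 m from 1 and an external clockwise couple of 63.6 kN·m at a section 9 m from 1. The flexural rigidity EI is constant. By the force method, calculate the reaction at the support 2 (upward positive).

R_2 = 10.27 kN

Choose R_2 as the redundant. The primary structure is the cantilever fixed at 1.
Downward deflection at the released point 2 due to the loads:
  point load 57 at a = 1: Pa²(3L − a)/(6EI) = 275.5/EI
  clockwise couple 63.6 at a = 9: M₀a(2L − a)/(2EI) = 3148/EI
  δ_0 = 3424/EI
Flexibility coefficient — unit upward force at 2: δ_{22} = L³/(3EI) = 333.3/EI.
Compatibility at 2: δ_0 − R_2·δ_{22} = 0, so R_2 = 3424/333.3 = 10.27 kN.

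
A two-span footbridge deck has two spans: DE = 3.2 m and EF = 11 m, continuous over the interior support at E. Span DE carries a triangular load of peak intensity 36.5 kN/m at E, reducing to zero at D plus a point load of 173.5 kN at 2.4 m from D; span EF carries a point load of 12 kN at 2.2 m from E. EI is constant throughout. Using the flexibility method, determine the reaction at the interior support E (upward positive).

R_E = 195.1 kN

Release continuity at E by inserting a hinge; the redundant is the internal moment M_E. The primary structure is two simply-supported spans DE and EF.
End slopes at the hinge E, treating each span as simply supported:
  span DE: triangular load, peak 36.5: w₀L³/(45EI) = 26.58/EI
  span DE: point load 173.5 at a = 2.4: Pab(L + a)/(6LEI) = 97.16/EI
  span EF: point load 12 at a = 2.2: Pab(L + b)/(6LEI) = 69.7/EI
  relative rotation θ_0 = (123.7 + 69.7)/EI = 193.4/EI
A unit hogging moment at E produces rotation L₁/(3EI) + L₂/(3EI) = 4.733/EI.
Slope continuity at E: θ_0 = M_E·4.733/EI, so M_E = 193.4/4.733 = 40.87 kN·m (hogging).
Span DE, ΣM about D with M_E applied at E: R_E^{DE}·3.2 = 541 + 40.87, so R_E^{DE} = 181.8 kN and R_D = 231.9 − 181.8 = 50.07 kN.
Span EF, ΣM about F: R_E^{EF}·11 = 105.6 + 40.87, so R_E^{EF} = 13.32 kN and R_F = 12 − 13.32 = -1.315 kN.
R_E = 181.8 + 13.32 = 195.1 kN.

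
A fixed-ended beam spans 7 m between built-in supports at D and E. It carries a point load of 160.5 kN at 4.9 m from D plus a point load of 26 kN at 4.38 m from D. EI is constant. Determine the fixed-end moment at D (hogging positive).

M_D = 86.73 kN·m

Take the two fixed-end moments M_D, M_E as redundants; the released structure is the simple span DE.
On the primary (simply-supported) span, the end slopes from the loading are:
  at D: point load 160.5 at a = 4.9: Pab(L + b)/(6LEI) = 357.8/EI
  at E: point load 160.5 at a = 4.9: Pab(L + a)/(6LEI) = 467.9/EI
  at D: point load 26 at a = 4.38: Pab(L + b)/(6LEI) = 68.34/EI
  at E: point load 26 at a = 4.38: Pab(L + a)/(6LEI) = 80.84/EI
  θ_D0 = 426.2/EI,  θ_E0 = 548.8/EI
Flexibility coefficients: a unit moment at one end gives L/(3EI) there and L/(6EI) at the far end, so f₁₁ = f₂₂ = 2.333/EI and f₁₂ = f₂₁ = 1.167/EI.
Compatibility — zero rotation at each built-in end:
  2.333 M_D + 1.167 M_E = 426.2
  1.167 M_D + 2.333 M_E = 548.8
Solving the pair gives M_D = 86.73 kN·m and M_E = 191.8 kN·m (hogging).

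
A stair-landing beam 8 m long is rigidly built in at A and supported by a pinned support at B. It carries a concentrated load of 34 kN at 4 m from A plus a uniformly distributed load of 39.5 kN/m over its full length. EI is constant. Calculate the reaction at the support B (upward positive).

Release the roller at B. Primary structure: cantilever fixed at A.
Downward deflection at the released point B due to the loads:
  point load 34 at a = 4: Pa²(3L − a)/(6EI) = 1813/EI
  UDL 39.5: wL⁴/(8EI) = 20224/EI
  δ_0 = 22037/EI
Tip deflection under a unit load at B: L³/(3EI) = 170.7/EI.
The prop prevents deflection at B: R_B = δ_0/δ_{BB} = 22037/170.7 = 129.1 kN.

R_B = 129.1 kN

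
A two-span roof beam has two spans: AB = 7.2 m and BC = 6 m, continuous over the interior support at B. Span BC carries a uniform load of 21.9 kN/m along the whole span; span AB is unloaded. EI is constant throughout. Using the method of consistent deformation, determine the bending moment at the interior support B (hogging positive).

Take M_B as the redundant. Released structure: two simple spans AB and BC with a hinge at B.
Discontinuity in slope at B on the released structure — sum the simple-span end rotations:
  span BC: UDL 21.9: wL³/(24EI) = 197.1/EI
  relative rotation θ_0 = (0 + 197.1)/EI = 197.1/EI
A unit hogging moment at B produces rotation L₁/(3EI) + L₂/(3EI) = 4.4/EI.
Compatibility: M_B·(L₁+L₂)/(3EI) = θ_0, giving M_B = 44.8 kN·m (hogging).

M_B = 44.8 kN·m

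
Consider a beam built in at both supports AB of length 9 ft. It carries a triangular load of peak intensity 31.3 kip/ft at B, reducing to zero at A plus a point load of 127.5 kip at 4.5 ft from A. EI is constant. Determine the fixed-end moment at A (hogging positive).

M_A = 227.9 kip·ft

Release both end moments; the primary structure is a simply-supported span AB with redundants M_A and M_B.
On the primary (simply-supported) span, the end slopes from the loading are:
  at A: triangular load, peak 31.3: 7w₀L³/(360EI) = 443.7/EI
  at B: triangular load, peak 31.3: w₀L³/(45EI) = 507.1/EI
  at A: point load 127.5 at a = 4.5: Pab(L + b)/(6LEI) = 645.5/EI
  at B: point load 127.5 at a = 4.5: Pab(L + a)/(6LEI) = 645.5/EI
  θ_A0 = 1089/EI,  θ_B0 = 1153/EI
Flexibility coefficients: a unit moment at one end gives L/(3EI) there and L/(6EI) at the far end, so f₁₁ = f₂₂ = 3/EI and f₁₂ = f₂₁ = 1.5/EI.
Compatibility — zero rotation at each built-in end:
  3 M_A + 1.5 M_B = 1089
  1.5 M_A + 3 M_B = 1153
Solving the pair gives M_A = 227.9 kip·ft and M_B = 270.2 kip·ft (hogging).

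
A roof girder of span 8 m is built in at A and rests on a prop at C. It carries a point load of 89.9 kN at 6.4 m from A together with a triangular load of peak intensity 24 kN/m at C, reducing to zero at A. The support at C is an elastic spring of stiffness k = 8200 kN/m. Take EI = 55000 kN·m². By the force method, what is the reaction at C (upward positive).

Choose R_C as the redundant. The primary structure is the cantilever fixed at A.
Deflection at C on the released cantilever, summing each load's contribution:
  point load 89.9 at a = 6.4: Pa²(3L − a)/(6EI) = 10801/EI
  triangular load, peak 24 at the free end: 11w₀L⁴/(120EI) = 9011/EI
  δ_0 = 19813/EI
Tip deflection under a unit load at C: L³/(3EI) = 170.7/EI.
With EI = 55000 kN·m²: δ_0 = 0.36023 m and δ_{CC} = 0.003103 m/kN.
Compatibility — the spring shortens by R_C/k under the reaction it provides: δ_0 − R_C·δ_{CC} = R_C/k. With 1/k = 0.000122 m/kN, R_C = δ_0 / (δ_{CC} + 1/k) = 0.36023 / (0.003103 + 0.000122) = 111.7 kN.

R_C = 111.7 kN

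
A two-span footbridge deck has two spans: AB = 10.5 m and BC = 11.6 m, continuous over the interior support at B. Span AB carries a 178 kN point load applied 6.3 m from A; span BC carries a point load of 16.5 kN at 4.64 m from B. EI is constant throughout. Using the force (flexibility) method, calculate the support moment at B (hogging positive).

Release continuity at B by inserting a hinge; the redundant is the internal moment M_B. The primary structure is two simply-supported spans AB and BC.
Rotations at B on the released spans (each span's end-slope, ×1/EI):
  span AB: point load 178 at a = 6.3: Pab(L + a)/(6LEI) = 1256/EI
  span BC: point load 16.5 at a = 4.64: Pab(L + b)/(6LEI) = 142.1/EI
  relative rotation θ_0 = (1256 + 142.1)/EI = 1398/EI
A unit hogging moment at B produces rotation L₁/(3EI) + L₂/(3EI) = 7.367/EI.
Compatibility: M_B·(L₁+L₂)/(3EI) = θ_0, giving M_B = 189.8 kN·m (hogging).

M_B = 189.8 kN·m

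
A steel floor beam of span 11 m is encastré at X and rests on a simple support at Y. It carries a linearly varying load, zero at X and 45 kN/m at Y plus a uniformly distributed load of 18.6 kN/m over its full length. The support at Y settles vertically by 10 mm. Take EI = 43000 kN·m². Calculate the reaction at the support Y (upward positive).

R_Y = 211.9 kN

Remove the prop at Y; the released (primary) structure is a cantilever built in at X.
Deflection at Y on the released cantilever, summing each load's contribution:
  triangular load, peak 45 at the free end: 11w₀L⁴/(120EI) = 60394/EI
  UDL 18.6: wL⁴/(8EI) = 34040/EI
  δ_0 = 94434/EI
Tip deflection under a unit load at Y: L³/(3EI) = 443.7/EI.
With EI = 43000 kN·m²: δ_0 = 2.1961 m and δ_{YY} = 0.010318 m/kN.
Compatibility — the beam at Y must follow the support down by 0.01 m: δ_0 − R_Y·δ_{YY} = 0.01, so R_Y = (2.1961 − 0.01)/0.010318 = 211.9 kN.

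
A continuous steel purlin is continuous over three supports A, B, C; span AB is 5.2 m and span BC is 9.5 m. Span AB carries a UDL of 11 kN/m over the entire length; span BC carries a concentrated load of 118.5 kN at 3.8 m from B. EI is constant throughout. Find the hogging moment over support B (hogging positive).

Release continuity at B by inserting a hinge; the redundant is the internal moment M_B. The primary structure is two simply-supported spans AB and BC.
End slopes at the hinge B, treating each span as simply supported:
  span AB: UDL 11: wL³/(24EI) = 64.45/EI
  span BC: point load 118.5 at a = 3.8: Pab(L + b)/(6LEI) = 684.5/EI
  relative rotation θ_0 = (64.45 + 684.5)/EI = 748.9/EI
A unit hogging moment at B produces rotation L₁/(3EI) + L₂/(3EI) = 4.9/EI.
Compatibility: M_B·(L₁+L₂)/(3EI) = θ_0, giving M_B = 152.8 kN·m (hogging).

M_B = 152.8 kN·m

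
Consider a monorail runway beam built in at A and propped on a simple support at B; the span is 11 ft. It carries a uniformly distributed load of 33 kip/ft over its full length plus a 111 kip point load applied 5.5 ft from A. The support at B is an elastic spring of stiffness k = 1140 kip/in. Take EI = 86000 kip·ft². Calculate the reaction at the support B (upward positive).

Remove the prop at B; the released (primary) structure is a cantilever built in at A.
Free-end deflection of the primary structure under the applied loading (downward +):
  UDL 33: wL⁴/(8EI) = 60394/EI
  point load 111 at a = 5.5: Pa²(3L − a)/(6EI) = 15390/EI
  δ_0 = 75784/EI
Flexibility coefficient — unit upward force at B: δ_{BB} = L³/(3EI) = 443.7/EI.
With EI = 86000 kip·ft²: δ_0 = 0.88121 ft and δ_{BB} = 0.005159 ft/kip.
Compatibility — the spring shortens by R_B/k under the reaction it provides: δ_0 − R_B·δ_{BB} = R_B/k. With 1/k = 1/(1140×12) ft/kip = 0.000073 ft/kip, R_B = δ_0 / (δ_{BB} + 1/k) = 0.88121 / (0.005159 + 0.000073) = 168.4 kip.

R_B = 168.4 kip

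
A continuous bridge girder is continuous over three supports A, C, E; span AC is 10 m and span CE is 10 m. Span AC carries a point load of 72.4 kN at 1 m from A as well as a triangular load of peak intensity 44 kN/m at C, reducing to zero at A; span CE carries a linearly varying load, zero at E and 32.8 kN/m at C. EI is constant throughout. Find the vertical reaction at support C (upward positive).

Insert a hinge at C; M_C is the redundant, and each span becomes simply supported.
End slopes at the hinge C, treating each span as simply supported:
  span AC: point load 72.4 at a = 1: Pab(L + a)/(6LEI) = 119.5/EI
  span AC: triangular load, peak 44: w₀L³/(45EI) = 977.8/EI
  span CE: triangular load, peak 32.8: w₀L³/(45EI) = 728.9/EI
  relative rotation θ_0 = (1097 + 728.9)/EI = 1826/EI
A unit hogging moment at C produces rotation L₁/(3EI) + L₂/(3EI) = 6.667/EI.
Slope continuity at C: θ_0 = M_C·6.667/EI, so M_C = 1826/6.667 = 273.9 kN·m (hogging).
Span AC, ΣM about A with M_C applied at C: R_C^{AC}·10 = 1539 + 273.9, so R_C^{AC} = 181.3 kN and R_A = 292.4 − 181.3 = 111.1 kN.
Span CE, ΣM about E: R_C^{CE}·10 = 1093 + 273.9, so R_C^{CE} = 136.7 kN and R_E = 164 − 136.7 = 27.27 kN.
R_C = 181.3 + 136.7 = 318 kN.

R_C = 318 kN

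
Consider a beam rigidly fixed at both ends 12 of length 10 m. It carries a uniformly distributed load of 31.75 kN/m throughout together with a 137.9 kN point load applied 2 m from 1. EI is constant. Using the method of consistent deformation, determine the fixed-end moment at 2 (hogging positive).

M_2 = 308.7 kN·m

Take the two fixed-end moments M_1, M_2 as redundants; the released structure is the simple span 12.
On the primary (simply-supported) span, the end slopes from the loading are:
  at 1: UDL 31.75: wL³/(24EI) = 1323/EI
  at 2: UDL 31.75: wL³/(24EI) = 1323/EI
  at 1: point load 137.9 at a = 2: Pab(L + b)/(6LEI) = 661.9/EI
  at 2: point load 137.9 at a = 2: Pab(L + a)/(6LEI) = 441.3/EI
  θ_10 = 1985/EI,  θ_20 = 1764/EI
Flexibility coefficients: a unit moment at one end gives L/(3EI) there and L/(6EI) at the far end, so f₁₁ = f₂₂ = 3.333/EI and f₁₂ = f₂₁ = 1.667/EI.
Compatibility — zero rotation at each built-in end:
  3.333 M_1 + 1.667 M_2 = 1985
  1.667 M_1 + 3.333 M_2 = 1764
Solving the pair gives M_1 = 441.1 kN·m and M_2 = 308.7 kN·m (hogging).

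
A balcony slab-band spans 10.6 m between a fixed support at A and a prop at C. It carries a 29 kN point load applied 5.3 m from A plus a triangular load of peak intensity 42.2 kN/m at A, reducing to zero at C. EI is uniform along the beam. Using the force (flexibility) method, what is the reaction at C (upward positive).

R_C = 53.79 kN

Remove the prop at C; the released (primary) structure is a cantilever built in at A.
Deflection at C on the released cantilever, summing each load's contribution:
  point load 29 at a = 5.3: Pa²(3L − a)/(6EI) = 3598/EI
  triangular load, peak 42.2 at the fixed end: w₀L⁴/(30EI) = 17759/EI
  δ_0 = 21357/EI
Flexibility coefficient — unit upward force at C: δ_{CC} = L³/(3EI) = 397/EI.
Compatibility at C: δ_0 − R_C·δ_{CC} = 0, so R_C = 21357/397 = 53.79 kN.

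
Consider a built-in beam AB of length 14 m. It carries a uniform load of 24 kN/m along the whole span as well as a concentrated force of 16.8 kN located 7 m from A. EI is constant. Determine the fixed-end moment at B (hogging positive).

M_B = 421.4 kN·m

Take the two fixed-end moments M_A, M_B as redundants; the released structure is the simple span AB.
Simple-span end rotations at A and B under the given loads:
  at A: UDL 24: wL³/(24EI) = 2744/EI
  at B: UDL 24: wL³/(24EI) = 2744/EI
  at A: point load 16.8 at a = 7: Pab(L + b)/(6LEI) = 205.8/EI
  at B: point load 16.8 at a = 7: Pab(L + a)/(6LEI) = 205.8/EI
  θ_A0 = 2950/EI,  θ_B0 = 2950/EI
Flexibility coefficients: a unit moment at one end gives L/(3EI) there and L/(6EI) at the far end, so f₁₁ = f₂₂ = 4.667/EI and f₁₂ = f₂₁ = 2.333/EI.
Compatibility — zero rotation at each built-in end:
  4.667 M_A + 2.333 M_B = 2950
  2.333 M_A + 4.667 M_B = 2950
Solving the pair gives M_A = 421.4 kN·m and M_B = 421.4 kN·m (hogging).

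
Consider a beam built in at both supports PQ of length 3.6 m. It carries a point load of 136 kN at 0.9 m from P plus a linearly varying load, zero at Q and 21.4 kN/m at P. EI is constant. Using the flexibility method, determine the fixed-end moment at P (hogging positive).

Release both end moments; the primary structure is a simply-supported span PQ with redundants M_P and M_Q.
On the primary (simply-supported) span, the end slopes from the loading are:
  at P: point load 136 at a = 0.9: Pab(L + b)/(6LEI) = 96.39/EI
  at Q: point load 136 at a = 0.9: Pab(L + a)/(6LEI) = 68.85/EI
  at P: triangular load, peak 21.4: w₀L³/(45EI) = 22.19/EI
  at Q: triangular load, peak 21.4: 7w₀L³/(360EI) = 19.41/EI
  θ_P0 = 118.6/EI,  θ_Q0 = 88.26/EI
Flexibility coefficients: a unit moment at one end gives L/(3EI) there and L/(6EI) at the far end, so f₁₁ = f₂₂ = 1.2/EI and f₁₂ = f₂₁ = 0.6/EI.
Compatibility — zero rotation at each built-in end:
  1.2 M_P + 0.6 M_Q = 118.6
  0.6 M_P + 1.2 M_Q = 88.26
Solving the pair gives M_P = 82.72 kN·m and M_Q = 32.19 kN·m (hogging).

M_P = 82.72 kN·m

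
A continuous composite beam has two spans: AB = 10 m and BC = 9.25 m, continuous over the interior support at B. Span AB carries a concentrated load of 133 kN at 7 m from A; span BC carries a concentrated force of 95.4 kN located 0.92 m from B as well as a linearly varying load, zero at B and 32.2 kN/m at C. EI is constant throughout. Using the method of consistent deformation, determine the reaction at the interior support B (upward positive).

Insert a hinge at B; M_B is the redundant, and each span becomes simply supported.
Discontinuity in slope at B on the released structure — sum the simple-span end rotations:
  span AB: point load 133 at a = 7: Pab(L + a)/(6LEI) = 791.4/EI
  span BC: point load 95.4 at a = 0.92: Pab(L + b)/(6LEI) = 231.6/EI
  span BC: triangular load, peak 32.2: 7w₀L³/(360EI) = 495.5/EI
  relative rotation θ_0 = (791.4 + 727.1)/EI = 1518/EI
A unit hogging moment at B produces rotation L₁/(3EI) + L₂/(3EI) = 6.417/EI.
Compatibility: M_B·(L₁+L₂)/(3EI) = θ_0, giving M_B = 236.6 kN·m (hogging).
Span AB, ΣM about A with M_B applied at B: R_B^{AB}·10 = 931 + 236.6, so R_B^{AB} = 116.8 kN and R_A = 133 − 116.8 = 16.24 kN.
Span BC, ΣM about C: R_B^{BC}·9.25 = 1254 + 236.6, so R_B^{BC} = 161.1 kN and R_C = 244.3 − 161.1 = 83.19 kN.
R_B = 116.8 + 161.1 = 277.9 kN.

R_B = 277.9 kN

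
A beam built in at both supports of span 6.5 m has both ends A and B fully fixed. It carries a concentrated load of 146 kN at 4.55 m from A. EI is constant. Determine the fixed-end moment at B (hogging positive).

M_B = 139.5 kN·m

Release both end moments; the primary structure is a simply-supported span AB with redundants M_A and M_B.
End rotations of the released simple span under the applied load (×1/EI):
  at A: point load 146 at a = 4.55: Pab(L + b)/(6LEI) = 280.7/EI
  at B: point load 146 at a = 4.55: Pab(L + a)/(6LEI) = 367/EI
  θ_A0 = 280.7/EI,  θ_B0 = 367/EI
Flexibility coefficients: a unit moment at one end gives L/(3EI) there and L/(6EI) at the far end, so f₁₁ = f₂₂ = 2.167/EI and f₁₂ = f₂₁ = 1.083/EI.
Compatibility — zero rotation at each built-in end:
  2.167 M_A + 1.083 M_B = 280.7
  1.083 M_A + 2.167 M_B = 367
Solving the pair gives M_A = 59.79 kN·m and M_B = 139.5 kN·m (hogging).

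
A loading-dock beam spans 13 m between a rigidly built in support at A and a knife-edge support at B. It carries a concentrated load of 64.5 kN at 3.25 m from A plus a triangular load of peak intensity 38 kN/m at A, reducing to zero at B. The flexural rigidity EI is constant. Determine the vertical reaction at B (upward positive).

R_B = 54.94 kN

Release the roller at B. Primary structure: cantilever fixed at A.
Free-end deflection of the primary structure under the applied loading (downward +):
  point load 64.5 at a = 3.25: Pa²(3L − a)/(6EI) = 4059/EI
  triangular load, peak 38 at the fixed end: w₀L⁴/(30EI) = 36177/EI
  δ_0 = 40237/EI
Tip deflection under a unit load at B: L³/(3EI) = 732.3/EI.
Compatibility at B: δ_0 − R_B·δ_{BB} = 0, so R_B = 40237/732.3 = 54.94 kN.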